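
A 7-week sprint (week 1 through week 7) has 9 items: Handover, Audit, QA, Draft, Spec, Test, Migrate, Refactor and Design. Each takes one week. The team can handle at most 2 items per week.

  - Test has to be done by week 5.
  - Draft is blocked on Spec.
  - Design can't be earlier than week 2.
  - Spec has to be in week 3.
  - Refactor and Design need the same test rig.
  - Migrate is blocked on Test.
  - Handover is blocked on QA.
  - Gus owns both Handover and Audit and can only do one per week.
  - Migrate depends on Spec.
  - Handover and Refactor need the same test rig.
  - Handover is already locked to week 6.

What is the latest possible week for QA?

Downstream work caps QA at week 5.
QA at week 5 is achievable: Handover in week 6, QA in week 5, Refactor in week 3, Test in week 1, Audit in week 1, Design in week 2, Draft in week 4, Spec in week 3, Migrate in week 4.

week 5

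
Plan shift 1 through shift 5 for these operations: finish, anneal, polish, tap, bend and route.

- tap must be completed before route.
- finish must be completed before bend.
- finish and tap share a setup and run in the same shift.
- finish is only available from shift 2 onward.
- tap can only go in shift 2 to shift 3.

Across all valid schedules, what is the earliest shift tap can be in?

Tap is available from shift 2; tap's own window allows nothing later than shift 3.
tap at shift 2 is achievable: anneal -> shift 1, route -> shift 3, bend -> shift 3, finish -> shift 2, polish -> shift 1, tap -> shift 2.

shift 2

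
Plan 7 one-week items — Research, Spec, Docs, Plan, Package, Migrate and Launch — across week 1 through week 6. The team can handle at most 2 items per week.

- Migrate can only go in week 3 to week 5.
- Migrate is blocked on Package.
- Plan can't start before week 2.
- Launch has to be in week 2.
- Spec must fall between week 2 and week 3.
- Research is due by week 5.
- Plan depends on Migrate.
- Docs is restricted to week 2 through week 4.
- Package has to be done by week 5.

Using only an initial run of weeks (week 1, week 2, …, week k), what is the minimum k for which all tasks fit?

The precedence chain requires at least 3 distinct weeks.
With at most 2 per week and 7 tasks, at least 4 weeks are needed.
Propagating the time windows through the other constraints, Plan can't land before week 4, so the schedule must run through at least week 4.
4 works (last occupied week: week 4): for example Docs=week 3, Package=week 1, Spec=week 2, Research=week 1, Plan=week 4, Launch=week 2, Migrate=week 3.

4 weeks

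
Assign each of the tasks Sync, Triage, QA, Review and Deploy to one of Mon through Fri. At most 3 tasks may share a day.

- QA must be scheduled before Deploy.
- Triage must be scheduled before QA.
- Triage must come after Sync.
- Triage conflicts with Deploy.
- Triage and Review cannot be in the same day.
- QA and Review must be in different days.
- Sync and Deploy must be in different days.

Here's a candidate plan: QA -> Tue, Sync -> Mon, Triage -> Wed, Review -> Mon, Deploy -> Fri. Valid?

Invalid. Triage must be scheduled before QA.

QA and Review must be in different days — holds.
QA must be scheduled before Deploy — holds.
Triage conflicts with Deploy — holds.
Sync and Deploy must be in different days — holds.
At most 3 tasks may share a day — holds.
Triage must be scheduled before QA — violated.
Triage must come after Sync — holds.
Triage and Review cannot be in the same day — holds.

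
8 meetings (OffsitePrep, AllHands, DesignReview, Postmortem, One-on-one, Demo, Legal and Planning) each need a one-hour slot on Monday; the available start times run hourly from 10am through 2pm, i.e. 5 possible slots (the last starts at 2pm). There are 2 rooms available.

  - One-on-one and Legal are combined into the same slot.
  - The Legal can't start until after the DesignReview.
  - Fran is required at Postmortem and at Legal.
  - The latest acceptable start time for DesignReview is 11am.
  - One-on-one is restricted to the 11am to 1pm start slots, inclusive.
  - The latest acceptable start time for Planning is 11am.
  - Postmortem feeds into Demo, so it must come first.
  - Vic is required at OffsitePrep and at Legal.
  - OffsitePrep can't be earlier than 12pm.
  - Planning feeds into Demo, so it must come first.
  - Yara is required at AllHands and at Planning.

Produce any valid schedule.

AllHands=1pm; Demo=1pm; OffsitePrep=12pm; One-on-one=11am; Planning=10am; Postmortem=12pm; DesignReview=10am; Legal=11am

Checking: DesignReview(10am) before Legal(11am); Planning(10am) before Demo(1pm); Postmortem(12pm) before Demo(1pm); AllHands(1pm) != Planning(10am); OffsitePrep(12pm) != Legal(11am); Postmortem(12pm) != Legal(11am); One-on-one = Legal = 11am; DesignReview=10am in [10am,11am]; Planning=10am in [10am,11am]; OffsitePrep=12pm in [12pm,2pm]; One-on-one=11am in [11am,1pm]; max 2 per slot (cap 2).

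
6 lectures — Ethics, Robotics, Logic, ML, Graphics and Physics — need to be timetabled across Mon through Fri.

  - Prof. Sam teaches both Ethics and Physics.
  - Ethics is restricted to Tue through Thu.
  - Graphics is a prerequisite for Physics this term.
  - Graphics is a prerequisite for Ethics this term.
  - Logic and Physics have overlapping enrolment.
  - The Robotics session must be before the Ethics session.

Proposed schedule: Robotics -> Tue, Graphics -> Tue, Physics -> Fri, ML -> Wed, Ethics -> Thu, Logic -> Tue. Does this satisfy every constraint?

Yes, all constraints hold

Logic and Physics have overlapping enrolment — holds.
Graphics is a prerequisite for Ethics this term — holds.
Prof. Sam teaches both Ethics and Physics — holds.
The Robotics session must be before the Ethics session — holds.
Ethics is restricted to Tue through Thu — holds.
Graphics is a prerequisite for Physics this term — holds.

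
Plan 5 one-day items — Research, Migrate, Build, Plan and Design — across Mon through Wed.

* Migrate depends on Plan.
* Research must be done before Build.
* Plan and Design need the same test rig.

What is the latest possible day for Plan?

Tue

Downstream work caps Plan at Tue.
Plan at Tue is achievable: Build=Tue; Research=Mon; Plan=Tue; Design=Mon; Migrate=Wed.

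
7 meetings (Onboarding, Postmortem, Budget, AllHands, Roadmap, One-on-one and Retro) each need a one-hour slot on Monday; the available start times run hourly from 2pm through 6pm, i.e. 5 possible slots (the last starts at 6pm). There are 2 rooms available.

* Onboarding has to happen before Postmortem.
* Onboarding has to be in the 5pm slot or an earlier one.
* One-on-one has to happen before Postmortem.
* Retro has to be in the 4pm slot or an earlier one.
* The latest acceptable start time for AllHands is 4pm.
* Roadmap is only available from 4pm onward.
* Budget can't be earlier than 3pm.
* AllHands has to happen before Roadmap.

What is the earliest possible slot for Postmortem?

Precedence pushes Postmortem to at least 3pm.
Postmortem at 3pm is achievable: One-on-one -> 2pm; Onboarding -> 2pm; Roadmap -> 4pm; Budget -> 5pm; AllHands -> 3pm; Retro -> 4pm; Postmortem -> 3pm.

3pm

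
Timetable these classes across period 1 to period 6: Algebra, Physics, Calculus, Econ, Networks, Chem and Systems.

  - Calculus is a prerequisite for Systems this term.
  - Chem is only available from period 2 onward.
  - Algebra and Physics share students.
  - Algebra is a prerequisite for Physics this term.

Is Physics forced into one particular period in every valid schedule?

No

Physics can be period 2 (e.g. Physics -> period 2; Calculus -> period 1; Algebra -> period 1; Networks -> period 1; Chem -> period 2; Systems -> period 2; Econ -> period 1) or period 3 (e.g. Systems=period 2; Chem=period 2; Algebra=period 1; Physics=period 3; Calculus=period 1; Networks=period 1; Econ=period 1).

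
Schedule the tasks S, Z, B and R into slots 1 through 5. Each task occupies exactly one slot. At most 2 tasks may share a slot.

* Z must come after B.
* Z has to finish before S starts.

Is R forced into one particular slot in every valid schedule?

No

R can be 1 (e.g. R -> 1; B -> 1; Z -> 2; S -> 3) or 2 (e.g. S in 3; B in 1; R in 2; Z in 2).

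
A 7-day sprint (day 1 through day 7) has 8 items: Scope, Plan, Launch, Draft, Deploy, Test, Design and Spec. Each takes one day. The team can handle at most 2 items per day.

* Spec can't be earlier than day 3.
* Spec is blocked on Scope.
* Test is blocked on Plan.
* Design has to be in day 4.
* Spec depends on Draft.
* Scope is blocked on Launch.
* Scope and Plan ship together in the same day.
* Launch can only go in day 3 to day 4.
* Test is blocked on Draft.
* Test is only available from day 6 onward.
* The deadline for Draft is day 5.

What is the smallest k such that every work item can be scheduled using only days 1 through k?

The precedence chain requires at least 3 distinct days.
With at most 2 per day and 8 work items, at least 4 days are needed.
Test can't be placed before day 6, so the schedule must run through at least day 6.
6 works (last occupied day: day 6): for example Test in day 6, Plan in day 5, Deploy in day 1, Draft in day 1, Design in day 4, Scope in day 5, Spec in day 6, Launch in day 3.

6 days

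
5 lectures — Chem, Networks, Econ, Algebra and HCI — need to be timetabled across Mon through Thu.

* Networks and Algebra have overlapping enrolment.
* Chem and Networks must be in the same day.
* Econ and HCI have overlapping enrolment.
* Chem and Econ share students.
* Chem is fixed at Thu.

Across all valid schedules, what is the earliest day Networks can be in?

Thu

Networks must be in the same day as Chem, which can't be before Thu, so Networks is at least Thu.
Networks at Thu is achievable: Econ in Mon, Networks in Thu, HCI in Tue, Chem in Thu, Algebra in Mon.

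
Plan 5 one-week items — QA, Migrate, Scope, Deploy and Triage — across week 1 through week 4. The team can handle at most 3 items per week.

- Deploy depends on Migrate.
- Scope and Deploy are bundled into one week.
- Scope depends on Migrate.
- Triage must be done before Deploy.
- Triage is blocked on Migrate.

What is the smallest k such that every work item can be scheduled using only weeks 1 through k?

The precedence chain requires at least 3 distinct weeks.
With at most 3 per week and 5 work items, at least 2 weeks are needed.
3 works (last occupied week: week 3): for example Migrate -> week 1, Deploy -> week 3, Scope -> week 3, QA -> week 1, Triage -> week 2.

3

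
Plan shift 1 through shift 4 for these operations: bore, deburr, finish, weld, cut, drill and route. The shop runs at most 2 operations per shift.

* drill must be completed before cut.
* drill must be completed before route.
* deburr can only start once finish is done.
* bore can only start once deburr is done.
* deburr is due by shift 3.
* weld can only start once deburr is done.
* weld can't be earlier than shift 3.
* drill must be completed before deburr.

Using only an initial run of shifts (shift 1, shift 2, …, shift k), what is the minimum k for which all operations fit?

4

The precedence chain requires at least 3 distinct shifts.
With at most 2 per shift and 7 operations, at least 4 shifts are needed.
4 works (last occupied shift: shift 4): for example weld=shift 3; route=shift 4; bore=shift 3; drill=shift 1; finish=shift 1; cut=shift 2; deburr=shift 2.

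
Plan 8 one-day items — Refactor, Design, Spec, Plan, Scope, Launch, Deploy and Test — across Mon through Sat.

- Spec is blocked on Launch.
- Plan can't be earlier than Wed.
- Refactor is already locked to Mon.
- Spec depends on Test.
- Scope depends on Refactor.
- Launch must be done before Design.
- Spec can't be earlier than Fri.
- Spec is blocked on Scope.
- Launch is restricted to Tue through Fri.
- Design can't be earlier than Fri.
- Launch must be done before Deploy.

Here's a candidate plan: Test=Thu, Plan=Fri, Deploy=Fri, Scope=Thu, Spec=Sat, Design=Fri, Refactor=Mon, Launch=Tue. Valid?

Spec is blocked on Scope — holds.
Launch must be done before Deploy — holds.
Design can't be earlier than Fri — holds.
Spec can't be earlier than Fri — holds.
Launch is restricted to Tue through Fri — holds.
Launch must be done before Design — holds.
Spec is blocked on Launch — holds.
Spec depends on Test — holds.
Refactor is already locked to Mon — holds.
Plan can't be earlier than Wed — holds.
Scope depends on Refactor — holds.

Valid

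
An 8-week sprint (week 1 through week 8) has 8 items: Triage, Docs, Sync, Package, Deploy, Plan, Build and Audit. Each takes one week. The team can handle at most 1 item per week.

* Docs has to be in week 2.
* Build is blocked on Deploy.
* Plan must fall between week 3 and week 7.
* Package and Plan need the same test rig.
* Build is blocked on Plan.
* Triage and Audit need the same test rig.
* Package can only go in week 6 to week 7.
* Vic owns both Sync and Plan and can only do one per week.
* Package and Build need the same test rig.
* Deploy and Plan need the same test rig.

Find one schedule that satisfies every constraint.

Audit -> week 8, Docs -> week 2, Package -> week 6, Plan -> week 3, Triage -> week 5, Build -> week 4, Deploy -> week 1, Sync -> week 7

Checking: Plan(week 3) before Build(week 4); Deploy(week 1) before Build(week 4); Triage(week 5) != Audit(week 8); Deploy(week 1) != Plan(week 3); Sync(week 7) != Plan(week 3); Package(week 6) != Plan(week 3); Package(week 6) != Build(week 4); Package=week 6 in [week 6,week 7]; Plan=week 3 in [week 3,week 7]; Docs=week 2 in [week 2,week 2]; max 1 per week (cap 1).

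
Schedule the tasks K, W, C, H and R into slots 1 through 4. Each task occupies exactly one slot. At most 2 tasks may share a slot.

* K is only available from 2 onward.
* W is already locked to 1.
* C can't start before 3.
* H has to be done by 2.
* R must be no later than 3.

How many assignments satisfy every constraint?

26

Splitting on K: it can be 2 (8), 3 (8), 4 (10). Listing each branch's schedules as (W, C, H, R):
K=2: (1,3,1,2) (1,3,1,3) (1,3,2,1) (1,3,2,3) (1,4,1,2) (1,4,1,3) (1,4,2,1) (1,4,2,3) — 8.
K=3: (1,3,1,2) (1,3,2,1) (1,3,2,2) (1,4,1,2) (1,4,1,3) (1,4,2,1) (1,4,2,2) (1,4,2,3) — 8.
K=4: (1,3,1,2) (1,3,1,3) (1,3,2,1) (1,3,2,2) (1,3,2,3) (1,4,1,2) (1,4,1,3) (1,4,2,1) (1,4,2,2) (1,4,2,3) — 10.
Summing: 8 + 8 + 10 = 26.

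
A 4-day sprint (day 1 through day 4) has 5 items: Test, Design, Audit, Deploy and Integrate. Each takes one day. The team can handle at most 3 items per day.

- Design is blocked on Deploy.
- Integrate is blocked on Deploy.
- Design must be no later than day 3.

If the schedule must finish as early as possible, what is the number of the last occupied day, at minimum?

The precedence chain requires at least 2 distinct days.
With at most 3 per day and 5 work items, at least 2 days are needed.
2 works (last occupied day: day 2): for example Integrate in day 2, Deploy in day 1, Audit in day 1, Test in day 1, Design in day 2.

2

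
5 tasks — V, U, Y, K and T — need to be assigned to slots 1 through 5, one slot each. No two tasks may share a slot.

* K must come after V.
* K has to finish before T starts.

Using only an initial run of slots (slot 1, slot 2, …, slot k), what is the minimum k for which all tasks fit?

5

The precedence chain requires at least 3 distinct slots.
With at most 1 per slot and 5 tasks, at least 5 slots are needed.
5 works (last occupied slot: 5): for example T=3, V=1, K=2, U=4, Y=5.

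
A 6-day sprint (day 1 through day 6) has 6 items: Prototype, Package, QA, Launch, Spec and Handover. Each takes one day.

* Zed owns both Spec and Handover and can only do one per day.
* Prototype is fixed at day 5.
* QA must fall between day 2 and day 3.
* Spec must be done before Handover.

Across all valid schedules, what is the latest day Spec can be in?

day 5

Downstream work caps Spec at day 5.
Spec at day 5 is achievable: Launch in day 1, Spec in day 5, Package in day 1, Handover in day 6, QA in day 2, Prototype in day 5.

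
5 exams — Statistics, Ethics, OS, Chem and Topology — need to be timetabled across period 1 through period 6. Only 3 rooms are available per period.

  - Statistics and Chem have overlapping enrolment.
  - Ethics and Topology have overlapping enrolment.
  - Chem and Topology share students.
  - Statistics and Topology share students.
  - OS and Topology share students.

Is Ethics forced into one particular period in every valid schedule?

Ethics can be period 1 (e.g. OS=period 1, Chem=period 2, Ethics=period 1, Statistics=period 1, Topology=period 3) or period 2 (e.g. Topology=period 3; Statistics=period 1; OS=period 1; Chem=period 2; Ethics=period 2).

No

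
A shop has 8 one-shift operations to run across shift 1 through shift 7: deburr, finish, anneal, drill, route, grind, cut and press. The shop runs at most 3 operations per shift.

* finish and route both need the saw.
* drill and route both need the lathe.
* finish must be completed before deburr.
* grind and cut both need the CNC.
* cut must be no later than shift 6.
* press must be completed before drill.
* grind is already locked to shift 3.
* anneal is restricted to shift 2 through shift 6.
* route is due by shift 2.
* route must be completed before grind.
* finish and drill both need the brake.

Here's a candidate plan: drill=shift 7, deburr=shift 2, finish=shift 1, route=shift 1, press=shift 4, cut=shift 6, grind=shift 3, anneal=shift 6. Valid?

Invalid. finish and route both need the saw.

finish and drill both need the brake — holds.
The shop runs at most 3 operations per shift — holds.
grind and cut both need the CNC — holds.
anneal is restricted to shift 2 through shift 6 — holds.
route must be completed before grind — holds.
drill and route both need the lathe — holds.
route is due by shift 2 — holds.
finish and route both need the saw — violated.
grind is already locked to shift 3 — holds.
press must be completed before drill — holds.
finish must be completed before deburr — holds.
cut must be no later than shift 6 — holds.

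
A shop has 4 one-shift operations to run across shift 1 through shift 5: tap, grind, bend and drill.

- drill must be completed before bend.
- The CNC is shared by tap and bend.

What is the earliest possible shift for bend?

Precedence pushes bend to at least shift 2.
bend at shift 2 is achievable: drill -> shift 1, grind -> shift 1, tap -> shift 1, bend -> shift 2.

shift 2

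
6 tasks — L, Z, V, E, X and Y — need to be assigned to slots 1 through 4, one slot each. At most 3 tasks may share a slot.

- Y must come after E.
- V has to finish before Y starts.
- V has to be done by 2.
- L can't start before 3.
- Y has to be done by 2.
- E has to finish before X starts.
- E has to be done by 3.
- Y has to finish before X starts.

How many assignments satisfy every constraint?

16

Splitting on L: it can be 3 (8), 4 (8). Listing each branch's schedules as (Z, V, E, X, Y):
L=3: (1,1,1,3,2) (1,1,1,4,2) (2,1,1,3,2) (2,1,1,4,2) (3,1,1,3,2) (3,1,1,4,2) (4,1,1,3,2) (4,1,1,4,2) — 8.
L=4: (1,1,1,3,2) (1,1,1,4,2) (2,1,1,3,2) (2,1,1,4,2) (3,1,1,3,2) (3,1,1,4,2) (4,1,1,3,2) (4,1,1,4,2) — 8.
Summing: 8 + 8 = 16.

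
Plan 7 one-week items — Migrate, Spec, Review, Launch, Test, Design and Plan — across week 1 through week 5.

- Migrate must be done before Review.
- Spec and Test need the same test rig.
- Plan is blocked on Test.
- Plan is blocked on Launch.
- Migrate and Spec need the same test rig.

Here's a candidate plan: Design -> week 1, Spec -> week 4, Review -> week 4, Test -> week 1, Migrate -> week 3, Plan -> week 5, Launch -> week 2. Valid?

Plan is blocked on Launch — holds.
Spec and Test need the same test rig — holds.
Migrate and Spec need the same test rig — holds.
Migrate must be done before Review — holds.
Plan is blocked on Test — holds.

Yes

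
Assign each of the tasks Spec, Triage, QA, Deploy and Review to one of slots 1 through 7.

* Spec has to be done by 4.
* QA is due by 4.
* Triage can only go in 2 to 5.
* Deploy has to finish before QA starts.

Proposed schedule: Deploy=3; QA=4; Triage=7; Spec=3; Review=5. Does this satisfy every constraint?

Invalid. Triage can only go in 2 to 5.

Spec has to be done by 4 — holds.
Triage can only go in 2 to 5 — violated.
Deploy has to finish before QA starts — holds.
QA is due by 4 — holds.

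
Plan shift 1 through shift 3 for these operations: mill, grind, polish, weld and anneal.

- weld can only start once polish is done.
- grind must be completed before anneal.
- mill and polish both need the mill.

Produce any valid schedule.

weld in shift 2; grind in shift 1; anneal in shift 2; polish in shift 1; mill in shift 2

Checking: grind(shift 1) before anneal(shift 2); polish(shift 1) before weld(shift 2); mill(shift 2) != polish(shift 1).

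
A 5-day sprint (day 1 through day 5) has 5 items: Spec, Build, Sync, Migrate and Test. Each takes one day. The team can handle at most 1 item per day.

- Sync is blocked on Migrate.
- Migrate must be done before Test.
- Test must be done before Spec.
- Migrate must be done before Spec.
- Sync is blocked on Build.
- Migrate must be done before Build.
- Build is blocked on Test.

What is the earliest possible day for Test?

Precedence pushes Test to at least day 2; downstream work caps Test at day 3.
Test at day 2 is achievable: Build=day 3; Sync=day 5; Migrate=day 1; Test=day 2; Spec=day 4.

day 2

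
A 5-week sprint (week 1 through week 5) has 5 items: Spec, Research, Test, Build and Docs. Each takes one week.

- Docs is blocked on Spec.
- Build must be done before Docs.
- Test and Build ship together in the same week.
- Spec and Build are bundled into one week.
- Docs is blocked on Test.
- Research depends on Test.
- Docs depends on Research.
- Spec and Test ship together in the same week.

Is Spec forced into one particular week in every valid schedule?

No

Spec can be week 1 (e.g. Build=week 1; Spec=week 1; Test=week 1; Research=week 2; Docs=week 3) or week 2 (e.g. Research in week 3, Spec in week 2, Test in week 2, Docs in week 4, Build in week 2).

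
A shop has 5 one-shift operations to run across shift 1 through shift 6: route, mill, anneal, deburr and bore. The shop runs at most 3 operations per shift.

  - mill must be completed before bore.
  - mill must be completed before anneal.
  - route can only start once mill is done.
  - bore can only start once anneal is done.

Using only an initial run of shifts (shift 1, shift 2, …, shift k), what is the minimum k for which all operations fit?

3

The precedence chain requires at least 3 distinct shifts.
With at most 3 per shift and 5 operations, at least 2 shifts are needed.
3 works (last occupied shift: shift 3): for example mill in shift 1, bore in shift 3, anneal in shift 2, deburr in shift 1, route in shift 2.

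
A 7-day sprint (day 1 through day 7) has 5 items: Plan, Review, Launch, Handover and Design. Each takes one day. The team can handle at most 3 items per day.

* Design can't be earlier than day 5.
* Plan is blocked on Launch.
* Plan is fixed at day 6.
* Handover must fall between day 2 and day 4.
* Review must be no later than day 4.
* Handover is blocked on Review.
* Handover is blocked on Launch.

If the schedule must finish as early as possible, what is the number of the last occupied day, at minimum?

The precedence chain requires at least 2 distinct days.
With at most 3 per day and 5 tasks, at least 2 days are needed.
Plan can't be placed before day 6, so the schedule must run through at least day 6.
6 works (last occupied day: day 6): for example Review in day 1, Plan in day 6, Handover in day 2, Design in day 5, Launch in day 1.

day 6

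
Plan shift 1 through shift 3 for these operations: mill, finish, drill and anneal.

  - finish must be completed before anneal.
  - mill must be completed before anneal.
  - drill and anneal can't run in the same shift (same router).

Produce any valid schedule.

drill=shift 1; finish=shift 1; mill=shift 1; anneal=shift 2

Checking: mill(shift 1) before anneal(shift 2); finish(shift 1) before anneal(shift 2); drill(shift 1) != anneal(shift 2).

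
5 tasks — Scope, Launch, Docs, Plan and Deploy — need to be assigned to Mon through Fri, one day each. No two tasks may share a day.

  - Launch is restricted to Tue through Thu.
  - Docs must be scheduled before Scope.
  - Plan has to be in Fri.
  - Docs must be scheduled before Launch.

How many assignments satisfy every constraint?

8

Splitting on Scope: it can be Tue (2), Wed (3), Thu (3). Listing each branch's schedules as (Launch, Docs, Plan, Deploy):
Scope=Tue: (Wed,Mon,Fri,Thu) (Thu,Mon,Fri,Wed) — 2.
Scope=Wed: (Tue,Mon,Fri,Thu) (Thu,Mon,Fri,Tue) (Thu,Tue,Fri,Mon) — 3.
Scope=Thu: (Tue,Mon,Fri,Wed) (Wed,Mon,Fri,Tue) (Wed,Tue,Fri,Mon) — 3.
Summing: 2 + 3 + 3 = 8.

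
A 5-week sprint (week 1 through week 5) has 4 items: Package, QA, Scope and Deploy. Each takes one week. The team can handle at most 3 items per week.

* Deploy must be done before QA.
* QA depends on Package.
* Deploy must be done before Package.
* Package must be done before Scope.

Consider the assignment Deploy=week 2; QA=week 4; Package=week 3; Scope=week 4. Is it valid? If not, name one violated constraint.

Yes

Deploy must be done before QA — holds.
Deploy must be done before Package — holds.
QA depends on Package — holds.
The team can handle at most 3 items per week — holds.
Package must be done before Scope — holds.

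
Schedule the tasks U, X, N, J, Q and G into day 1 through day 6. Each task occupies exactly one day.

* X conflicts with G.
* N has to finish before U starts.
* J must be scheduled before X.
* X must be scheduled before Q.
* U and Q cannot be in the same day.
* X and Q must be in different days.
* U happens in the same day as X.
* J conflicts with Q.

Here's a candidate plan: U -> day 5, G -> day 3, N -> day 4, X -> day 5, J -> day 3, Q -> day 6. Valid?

X conflicts with G — holds.
X must be scheduled before Q — holds.
X and Q must be in different days — holds.
J must be scheduled before X — holds.
U happens in the same day as X — holds.
J conflicts with Q — holds.
U and Q cannot be in the same day — holds.
N has to finish before U starts — holds.

Yes, all constraints hold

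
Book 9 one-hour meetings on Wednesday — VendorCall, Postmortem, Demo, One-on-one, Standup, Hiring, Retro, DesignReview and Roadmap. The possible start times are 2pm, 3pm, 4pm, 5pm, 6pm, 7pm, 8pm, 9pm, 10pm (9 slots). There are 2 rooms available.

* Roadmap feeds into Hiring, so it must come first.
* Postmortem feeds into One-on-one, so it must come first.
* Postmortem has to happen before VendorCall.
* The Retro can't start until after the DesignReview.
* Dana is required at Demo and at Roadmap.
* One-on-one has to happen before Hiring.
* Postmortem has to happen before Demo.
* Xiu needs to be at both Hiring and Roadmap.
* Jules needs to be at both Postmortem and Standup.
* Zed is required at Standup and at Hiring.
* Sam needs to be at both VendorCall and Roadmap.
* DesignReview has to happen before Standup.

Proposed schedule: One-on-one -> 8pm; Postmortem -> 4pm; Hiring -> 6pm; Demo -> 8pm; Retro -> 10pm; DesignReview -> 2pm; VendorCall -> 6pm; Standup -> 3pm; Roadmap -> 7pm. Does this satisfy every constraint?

Xiu needs to be at both Hiring and Roadmap — holds.
Sam needs to be at both VendorCall and Roadmap — holds.
DesignReview has to happen before Standup — holds.
Postmortem has to happen before Demo — holds.
The Retro can't start until after the DesignReview — holds.
Zed is required at Standup and at Hiring — holds.
Roadmap feeds into Hiring, so it must come first — violated.
Dana is required at Demo and at Roadmap — holds.
There are 2 rooms available — holds.
One-on-one has to happen before Hiring — violated.
Jules needs to be at both Postmortem and Standup — holds.
Postmortem feeds into One-on-one, so it must come first — holds.
Postmortem has to happen before VendorCall — holds.

No. One-on-one has to happen before Hiring is not satisfied.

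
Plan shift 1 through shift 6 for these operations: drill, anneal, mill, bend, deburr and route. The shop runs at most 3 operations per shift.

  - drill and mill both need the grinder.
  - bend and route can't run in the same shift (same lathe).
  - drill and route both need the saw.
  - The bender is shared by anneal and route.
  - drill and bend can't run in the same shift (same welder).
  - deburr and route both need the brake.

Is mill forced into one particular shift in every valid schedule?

No

mill can be shift 1 (e.g. bend=shift 1, deburr=shift 2, route=shift 3, mill=shift 1, anneal=shift 1, drill=shift 2) or shift 2 (e.g. bend -> shift 2; anneal -> shift 1; deburr -> shift 1; mill -> shift 2; route -> shift 3; drill -> shift 1).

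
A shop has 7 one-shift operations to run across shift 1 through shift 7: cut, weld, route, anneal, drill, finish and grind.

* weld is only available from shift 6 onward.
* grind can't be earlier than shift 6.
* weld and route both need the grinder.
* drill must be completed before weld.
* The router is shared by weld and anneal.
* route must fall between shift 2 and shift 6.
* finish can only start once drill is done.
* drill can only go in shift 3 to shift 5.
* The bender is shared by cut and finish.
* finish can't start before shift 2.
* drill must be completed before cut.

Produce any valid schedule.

drill in shift 3; weld in shift 6; route in shift 2; finish in shift 4; anneal in shift 1; cut in shift 5; grind in shift 6

Checking: drill(shift 3) before weld(shift 6); drill(shift 3) before cut(shift 5); drill(shift 3) before finish(shift 4); weld(shift 6) != anneal(shift 1); weld(shift 6) != route(shift 2); cut(shift 5) != finish(shift 4); route=shift 2 in [shift 2,shift 6]; weld=shift 6 in [shift 6,shift 7]; finish=shift 4 in [shift 2,shift 7]; drill=shift 3 in [shift 3,shift 5]; grind=shift 6 in [shift 6,shift 7].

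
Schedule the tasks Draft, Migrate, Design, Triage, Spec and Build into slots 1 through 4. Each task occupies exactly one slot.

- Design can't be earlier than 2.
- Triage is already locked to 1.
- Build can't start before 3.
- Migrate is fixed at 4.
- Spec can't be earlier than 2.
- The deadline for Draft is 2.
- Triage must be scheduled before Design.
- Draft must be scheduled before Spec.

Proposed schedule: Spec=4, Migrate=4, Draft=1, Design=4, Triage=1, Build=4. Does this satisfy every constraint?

Draft must be scheduled before Spec — holds.
Migrate is fixed at 4 — holds.
Build can't start before 3 — holds.
Design can't be earlier than 2 — holds.
The deadline for Draft is 2 — holds.
Spec can't be earlier than 2 — holds.
Triage must be scheduled before Design — holds.
Triage is already locked to 1 — holds.

Yes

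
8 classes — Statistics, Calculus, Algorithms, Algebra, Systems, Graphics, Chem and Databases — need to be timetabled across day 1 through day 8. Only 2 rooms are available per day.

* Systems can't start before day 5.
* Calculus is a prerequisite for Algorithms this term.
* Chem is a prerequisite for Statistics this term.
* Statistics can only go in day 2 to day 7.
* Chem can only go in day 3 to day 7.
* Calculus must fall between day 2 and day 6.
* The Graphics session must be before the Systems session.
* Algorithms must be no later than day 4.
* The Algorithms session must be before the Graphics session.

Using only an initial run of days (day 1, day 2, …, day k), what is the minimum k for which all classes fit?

5 days

The precedence chain requires at least 4 distinct days.
With at most 2 per day and 8 classes, at least 4 days are needed.
Systems can't be placed before day 5, so the schedule must run through at least day 5.
5 works (last occupied day: day 5): for example Algorithms=day 3, Chem=day 3, Statistics=day 4, Databases=day 1, Systems=day 5, Graphics=day 4, Calculus=day 2, Algebra=day 1.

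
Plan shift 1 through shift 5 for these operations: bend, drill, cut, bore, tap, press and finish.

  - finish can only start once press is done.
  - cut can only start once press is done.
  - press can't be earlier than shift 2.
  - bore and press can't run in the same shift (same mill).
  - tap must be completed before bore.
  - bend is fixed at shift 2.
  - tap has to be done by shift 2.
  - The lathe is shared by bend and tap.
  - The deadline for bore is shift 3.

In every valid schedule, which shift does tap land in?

tap's window is shift 1–shift 2.
bend is fixed at shift 2, and tap can't share a shift with bend.
So tap must be shift 1.

shift 1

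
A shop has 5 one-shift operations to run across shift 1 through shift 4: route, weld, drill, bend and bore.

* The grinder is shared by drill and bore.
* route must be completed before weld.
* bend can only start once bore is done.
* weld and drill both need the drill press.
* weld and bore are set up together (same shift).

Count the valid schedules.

12

Splitting on route: it can be shift 1 (9), shift 2 (3). Listing each branch's schedules as (weld, drill, bend, bore) by shift number:
route=shift 1: (2,1,3,2) (2,1,4,2) (2,3,3,2) (2,3,4,2) (2,4,3,2) (2,4,4,2) (3,1,4,3) (3,2,4,3) (3,4,4,3) — 9.
route=shift 2: (3,1,4,3) (3,2,4,3) (3,4,4,3) — 3.
Summing: 9 + 3 = 12.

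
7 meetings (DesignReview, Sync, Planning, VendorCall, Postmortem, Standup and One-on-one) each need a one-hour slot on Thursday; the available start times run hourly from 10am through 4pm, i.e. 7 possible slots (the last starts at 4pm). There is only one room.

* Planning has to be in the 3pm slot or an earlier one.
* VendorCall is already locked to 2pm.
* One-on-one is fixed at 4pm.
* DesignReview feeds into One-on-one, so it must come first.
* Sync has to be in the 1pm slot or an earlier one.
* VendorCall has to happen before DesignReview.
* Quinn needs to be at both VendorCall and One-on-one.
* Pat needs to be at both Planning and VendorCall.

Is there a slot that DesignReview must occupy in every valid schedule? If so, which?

3pm

VendorCall is fixed at 2pm and must come before DesignReview, so DesignReview is at least 3pm.
One-on-one is fixed at 4pm and must come after DesignReview, so DesignReview is at most 3pm.
So DesignReview must be 3pm.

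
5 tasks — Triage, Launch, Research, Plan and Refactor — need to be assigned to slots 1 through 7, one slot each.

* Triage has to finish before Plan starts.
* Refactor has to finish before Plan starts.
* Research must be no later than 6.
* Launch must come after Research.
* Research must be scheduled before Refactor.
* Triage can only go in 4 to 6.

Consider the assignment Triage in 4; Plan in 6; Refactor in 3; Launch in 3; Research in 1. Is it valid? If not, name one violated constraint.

Launch must come after Research — holds.
Triage has to finish before Plan starts — holds.
Research must be scheduled before Refactor — holds.
Refactor has to finish before Plan starts — holds.
Triage can only go in 4 to 6 — holds.
Research must be no later than 6 — holds.

Yes, all constraints hold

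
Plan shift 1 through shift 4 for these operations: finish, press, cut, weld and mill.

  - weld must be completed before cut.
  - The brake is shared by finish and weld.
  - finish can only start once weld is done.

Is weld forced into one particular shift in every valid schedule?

weld can be shift 1 (e.g. mill=shift 1; finish=shift 2; weld=shift 1; press=shift 1; cut=shift 2) or shift 2 (e.g. weld=shift 2; press=shift 1; cut=shift 3; mill=shift 1; finish=shift 3).

No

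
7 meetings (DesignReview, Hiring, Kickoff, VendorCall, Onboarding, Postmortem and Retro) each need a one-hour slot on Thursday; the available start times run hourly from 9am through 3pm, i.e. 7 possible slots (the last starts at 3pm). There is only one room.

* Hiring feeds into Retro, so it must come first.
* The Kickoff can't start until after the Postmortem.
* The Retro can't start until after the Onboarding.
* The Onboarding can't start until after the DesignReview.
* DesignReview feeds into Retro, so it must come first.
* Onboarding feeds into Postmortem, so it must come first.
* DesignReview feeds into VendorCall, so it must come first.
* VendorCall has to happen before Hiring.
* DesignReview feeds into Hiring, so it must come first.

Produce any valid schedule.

Hiring in 11am, Postmortem in 2pm, DesignReview in 9am, Onboarding in 12pm, Retro in 1pm, VendorCall in 10am, Kickoff in 3pm

Checking: Postmortem(2pm) before Kickoff(3pm); Hiring(11am) before Retro(1pm); DesignReview(9am) before Retro(1pm); Onboarding(12pm) before Postmortem(2pm); VendorCall(10am) before Hiring(11am); DesignReview(9am) before Hiring(11am); DesignReview(9am) before VendorCall(10am); DesignReview(9am) before Onboarding(12pm); Onboarding(12pm) before Retro(1pm); max 1 per slot (cap 1).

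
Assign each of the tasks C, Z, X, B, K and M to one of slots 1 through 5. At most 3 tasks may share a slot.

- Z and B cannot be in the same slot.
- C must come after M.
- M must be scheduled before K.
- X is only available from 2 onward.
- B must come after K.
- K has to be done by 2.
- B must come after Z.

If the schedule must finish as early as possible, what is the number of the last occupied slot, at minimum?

slot 3

The precedence chain requires at least 3 distinct slots.
With at most 3 per slot and 6 tasks, at least 2 slots are needed.
3 works (last occupied slot: 3): for example K -> 2; B -> 3; Z -> 1; C -> 2; X -> 2; M -> 1.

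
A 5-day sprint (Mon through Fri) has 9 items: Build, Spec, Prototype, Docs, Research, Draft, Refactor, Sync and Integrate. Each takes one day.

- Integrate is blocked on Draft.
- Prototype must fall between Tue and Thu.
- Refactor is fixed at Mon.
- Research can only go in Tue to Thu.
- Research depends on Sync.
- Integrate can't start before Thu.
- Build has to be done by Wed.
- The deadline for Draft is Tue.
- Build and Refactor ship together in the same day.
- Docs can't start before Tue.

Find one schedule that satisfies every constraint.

Docs=Tue, Draft=Mon, Prototype=Tue, Spec=Mon, Refactor=Mon, Research=Tue, Sync=Mon, Build=Mon, Integrate=Thu

Checking: Draft(Mon) before Integrate(Thu); Sync(Mon) before Research(Tue); Build = Refactor = Mon; Docs=Tue in [Tue,Fri]; Prototype=Tue in [Tue,Thu]; Draft=Mon in [Mon,Tue]; Research=Tue in [Tue,Thu]; Refactor=Mon in [Mon,Mon]; Build=Mon in [Mon,Wed]; Integrate=Thu in [Thu,Fri].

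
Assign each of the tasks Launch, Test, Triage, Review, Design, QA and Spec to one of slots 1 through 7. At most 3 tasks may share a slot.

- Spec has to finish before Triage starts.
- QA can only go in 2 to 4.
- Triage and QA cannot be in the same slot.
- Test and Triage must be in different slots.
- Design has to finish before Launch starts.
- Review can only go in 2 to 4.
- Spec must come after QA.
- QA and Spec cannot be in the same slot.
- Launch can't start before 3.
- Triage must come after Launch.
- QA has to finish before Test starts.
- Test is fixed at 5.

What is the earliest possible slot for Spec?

Precedence pushes Spec to at least 3; downstream work caps Spec at 6.
Spec at 3 is achievable: Triage in 4; QA in 2; Design in 1; Launch in 3; Review in 2; Spec in 3; Test in 5.

3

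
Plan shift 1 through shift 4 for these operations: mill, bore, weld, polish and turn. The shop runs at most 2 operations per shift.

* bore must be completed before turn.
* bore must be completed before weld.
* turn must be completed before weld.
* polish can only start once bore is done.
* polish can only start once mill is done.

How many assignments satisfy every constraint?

Splitting on mill: it can be shift 1 (11), shift 2 (8), shift 3 (4). Listing each branch's schedules as (bore, weld, polish, turn) by shift number:
mill=shift 1: (1,3,2,2) (1,3,3,2) (1,3,4,2) (1,4,2,2) (1,4,2,3) (1,4,3,2) (1,4,3,3) (1,4,4,2) (1,4,4,3) (2,4,3,3) (2,4,4,3) — 11.
mill=shift 2: (1,3,3,2) (1,3,4,2) (1,4,3,2) (1,4,3,3) (1,4,4,2) (1,4,4,3) (2,4,3,3) (2,4,4,3) — 8.
mill=shift 3: (1,3,4,2) (1,4,4,2) (1,4,4,3) (2,4,4,3) — 4.
Summing: 11 + 8 + 4 = 23.

23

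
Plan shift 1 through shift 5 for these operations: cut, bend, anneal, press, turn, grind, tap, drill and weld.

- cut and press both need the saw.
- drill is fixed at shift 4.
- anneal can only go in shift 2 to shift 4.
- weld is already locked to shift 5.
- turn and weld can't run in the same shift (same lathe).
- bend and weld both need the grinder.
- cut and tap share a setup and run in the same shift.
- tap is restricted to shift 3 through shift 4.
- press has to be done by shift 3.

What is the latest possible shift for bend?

shift 4

bend at shift 4 is achievable: cut in shift 3, drill in shift 4, bend in shift 4, turn in shift 1, grind in shift 1, weld in shift 5, tap in shift 3, anneal in shift 2, press in shift 1.
Nothing later works — the conflict constraints rule out every shift after shift 4.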